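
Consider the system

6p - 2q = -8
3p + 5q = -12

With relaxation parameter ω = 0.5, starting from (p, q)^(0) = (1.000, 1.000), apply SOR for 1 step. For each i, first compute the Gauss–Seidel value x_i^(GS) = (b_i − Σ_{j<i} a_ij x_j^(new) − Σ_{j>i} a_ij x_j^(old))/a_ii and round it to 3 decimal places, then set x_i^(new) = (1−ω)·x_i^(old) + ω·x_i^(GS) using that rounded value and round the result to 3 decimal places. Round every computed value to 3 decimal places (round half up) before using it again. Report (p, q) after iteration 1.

(0.000, -0.700)

Iteration 1:
  p: GS value = (-8 - (-2)·1.000) / (6) = -1.000;  p ← (1−ω)·1.000 + ω·-1.000 = 0.000
  q: GS value = (-12 - (3)·0.000) / (5) = -2.400;  q ← (1−ω)·1.000 + ω·-2.400 = -0.700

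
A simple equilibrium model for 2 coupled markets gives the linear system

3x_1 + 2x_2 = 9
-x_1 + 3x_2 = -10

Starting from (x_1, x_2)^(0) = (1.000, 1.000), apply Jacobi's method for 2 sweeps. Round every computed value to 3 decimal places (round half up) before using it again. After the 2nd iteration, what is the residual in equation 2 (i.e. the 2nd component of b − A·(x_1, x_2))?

2.668

Iteration 1:
  x_1 = (9 - (2)·1.000) / (3) = 2.333
  x_2 = (-10 - (-1)·1.000) / (3) = -3.000
Iteration 2:
  x_1 = (9 - (2)·-3.000) / (3) = 5.000
  x_2 = (-10 - (-1)·2.333) / (3) = -2.556
Residual b − A·x = (-0.888, 2.668)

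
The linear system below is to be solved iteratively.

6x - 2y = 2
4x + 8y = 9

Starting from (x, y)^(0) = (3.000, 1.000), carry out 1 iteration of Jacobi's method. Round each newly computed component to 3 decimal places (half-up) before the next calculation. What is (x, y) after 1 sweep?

(0.667, -0.375)

Iteration 1:
  x = (2 - (-2)·1.000) / (6) = 0.667
  y = (9 - (4)·3.000) / (8) = -0.375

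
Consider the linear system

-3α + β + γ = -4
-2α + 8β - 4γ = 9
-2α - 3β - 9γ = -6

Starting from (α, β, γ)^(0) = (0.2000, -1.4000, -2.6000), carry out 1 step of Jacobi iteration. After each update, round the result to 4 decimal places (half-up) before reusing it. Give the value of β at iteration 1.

Iteration 1:
  α = (-4 - (1)·-1.4000 - (1)·-2.6000) / (-3) = 0.0000
  β = (9 - (-2)·0.2000 - (-4)·-2.6000) / (8) = -0.1250
  γ = (-6 - (-2)·0.2000 - (-3)·-1.4000) / (-9) = 1.0889

-0.1250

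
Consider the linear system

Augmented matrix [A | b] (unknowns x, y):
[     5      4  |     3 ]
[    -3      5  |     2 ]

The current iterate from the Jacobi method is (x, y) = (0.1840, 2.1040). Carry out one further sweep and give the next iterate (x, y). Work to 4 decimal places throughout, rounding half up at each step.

(-1.0832, 0.5104)

One sweep:
  x = (3 - (4)·2.1040) / (5) = -1.0832
  y = (2 - (-3)·0.1840) / (5) = 0.5104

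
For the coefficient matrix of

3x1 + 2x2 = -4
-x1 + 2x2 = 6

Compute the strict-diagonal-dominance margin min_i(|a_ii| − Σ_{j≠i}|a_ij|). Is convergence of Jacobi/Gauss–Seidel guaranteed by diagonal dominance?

1

row 1: |3| − (2) = 1
row 2: |2| − (1) = 1
minimum over rows = 1 → strictly diagonally dominant (convergence guaranteed)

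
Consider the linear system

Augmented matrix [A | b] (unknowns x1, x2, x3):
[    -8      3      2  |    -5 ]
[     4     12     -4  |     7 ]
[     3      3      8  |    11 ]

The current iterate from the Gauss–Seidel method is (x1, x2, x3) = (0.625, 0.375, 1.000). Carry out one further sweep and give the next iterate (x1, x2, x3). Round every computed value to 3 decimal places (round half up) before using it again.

(1.016, 0.578, 0.777)

One sweep:
  x1 = (-5 - (3)·0.375 - (2)·1.000) / (-8) = 1.016
  x2 = (7 - (4)·1.016 - (-4)·1.000) / (12) = 0.578
  x3 = (11 - (3)·1.016 - (3)·0.578) / (8) = 0.777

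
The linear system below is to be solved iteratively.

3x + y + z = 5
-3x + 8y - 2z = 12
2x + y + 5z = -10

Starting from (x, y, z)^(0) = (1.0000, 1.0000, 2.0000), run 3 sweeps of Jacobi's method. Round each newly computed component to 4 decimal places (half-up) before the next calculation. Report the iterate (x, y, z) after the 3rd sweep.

(2.2139, 1.4677, -2.9167)

Iteration 1:
  x = (5 - (1)·1.0000 - (1)·2.0000) / (3) = 0.6667
  y = (12 - (-3)·1.0000 - (-2)·2.0000) / (8) = 2.3750
  z = (-10 - (2)·1.0000 - (1)·1.0000) / (5) = -2.6000
Iteration 2:
  x = (5 - (1)·2.3750 - (1)·-2.6000) / (3) = 1.7417
  y = (12 - (-3)·0.6667 - (-2)·-2.6000) / (8) = 1.1000
  z = (-10 - (2)·0.6667 - (1)·2.3750) / (5) = -2.7417
Iteration 3:
  x = (5 - (1)·1.1000 - (1)·-2.7417) / (3) = 2.2139
  y = (12 - (-3)·1.7417 - (-2)·-2.7417) / (8) = 1.4677
  z = (-10 - (2)·1.7417 - (1)·1.1000) / (5) = -2.9167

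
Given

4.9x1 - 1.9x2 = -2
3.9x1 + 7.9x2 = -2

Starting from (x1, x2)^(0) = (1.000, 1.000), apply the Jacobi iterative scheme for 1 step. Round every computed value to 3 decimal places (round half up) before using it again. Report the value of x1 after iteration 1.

-0.020

Iteration 1:
  x1 = (-2 - (-1.9)·1.000) / (4.9) = -0.020
  x2 = (-2 - (3.9)·1.000) / (7.9) = -0.747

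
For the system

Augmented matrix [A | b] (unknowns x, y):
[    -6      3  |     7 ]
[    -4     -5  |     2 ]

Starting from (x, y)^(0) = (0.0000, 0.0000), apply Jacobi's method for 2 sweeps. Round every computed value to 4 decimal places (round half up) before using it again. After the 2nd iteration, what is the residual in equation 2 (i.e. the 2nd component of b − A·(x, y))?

Iteration 1:
  x = (7 - (3)·0.0000) / (-6) = -1.1667
  y = (2 - (-4)·0.0000) / (-5) = -0.4000
Iteration 2:
  x = (7 - (3)·-0.4000) / (-6) = -1.3667
  y = (2 - (-4)·-1.1667) / (-5) = 0.5334
Residual b − A·x = (-2.8004, -0.7998)

-0.7998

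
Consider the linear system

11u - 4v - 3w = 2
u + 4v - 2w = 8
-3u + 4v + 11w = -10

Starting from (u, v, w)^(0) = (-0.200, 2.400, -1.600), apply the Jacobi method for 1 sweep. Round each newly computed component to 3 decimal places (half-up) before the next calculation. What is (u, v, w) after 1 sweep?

Iteration 1:
  u = (2 - (-4)·2.400 - (-3)·-1.600) / (11) = 0.618
  v = (8 - (1)·-0.200 - (-2)·-1.600) / (4) = 1.250
  w = (-10 - (-3)·-0.200 - (4)·2.400) / (11) = -1.836

(0.618, 1.250, -1.836)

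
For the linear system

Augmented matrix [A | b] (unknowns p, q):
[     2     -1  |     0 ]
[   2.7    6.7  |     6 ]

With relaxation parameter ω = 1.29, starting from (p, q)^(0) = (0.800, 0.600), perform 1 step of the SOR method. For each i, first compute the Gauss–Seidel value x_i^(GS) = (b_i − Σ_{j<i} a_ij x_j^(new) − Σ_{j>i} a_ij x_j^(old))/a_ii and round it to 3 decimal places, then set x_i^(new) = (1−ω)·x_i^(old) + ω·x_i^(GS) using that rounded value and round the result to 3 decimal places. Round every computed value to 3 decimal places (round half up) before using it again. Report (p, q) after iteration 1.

Iteration 1:
  p: GS value = (0 - (-1)·0.600) / (2) = 0.300;  p ← (1−ω)·0.800 + ω·0.300 = 0.155
  q: GS value = (6 - (2.7)·0.155) / (6.7) = 0.833;  q ← (1−ω)·0.600 + ω·0.833 = 0.901

(0.155, 0.901)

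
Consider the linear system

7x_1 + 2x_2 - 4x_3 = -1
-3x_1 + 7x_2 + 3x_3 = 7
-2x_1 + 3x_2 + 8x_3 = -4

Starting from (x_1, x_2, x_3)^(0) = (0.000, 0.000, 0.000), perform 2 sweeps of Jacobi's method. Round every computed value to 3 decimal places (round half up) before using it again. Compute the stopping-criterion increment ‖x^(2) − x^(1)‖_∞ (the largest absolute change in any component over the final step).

Iteration 1:
  x_1 = (-1 - (2)·0.000 - (-4)·0.000) / (7) = -0.143
  x_2 = (7 - (-3)·0.000 - (3)·0.000) / (7) = 1.000
  x_3 = (-4 - (-2)·0.000 - (3)·0.000) / (8) = -0.500
Iteration 2:
  x_1 = (-1 - (2)·1.000 - (-4)·-0.500) / (7) = -0.714
  x_2 = (7 - (-3)·-0.143 - (3)·-0.500) / (7) = 1.153
  x_3 = (-4 - (-2)·-0.143 - (3)·1.000) / (8) = -0.911
Change: (-0.571, 0.153, -0.411) → max |·| = 0.571

0.571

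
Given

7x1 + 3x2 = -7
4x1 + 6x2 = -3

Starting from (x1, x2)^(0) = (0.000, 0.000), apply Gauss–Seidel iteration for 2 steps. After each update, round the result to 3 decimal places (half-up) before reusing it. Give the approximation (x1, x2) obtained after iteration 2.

(-1.072, 0.215)

Iteration 1:
  x1 = (-7 - (3)·0.000) / (7) = -1.000
  x2 = (-3 - (4)·-1.000) / (6) = 0.167
Iteration 2:
  x1 = (-7 - (3)·0.167) / (7) = -1.072
  x2 = (-3 - (4)·-1.072) / (6) = 0.215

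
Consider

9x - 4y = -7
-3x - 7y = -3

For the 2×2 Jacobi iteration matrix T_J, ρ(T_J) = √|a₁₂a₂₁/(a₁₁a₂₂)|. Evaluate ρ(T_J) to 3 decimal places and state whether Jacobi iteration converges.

a₁₂a₂₁/(a₁₁a₂₂) = (-4)·(-3) / ((9)·(-7)) = -0.190476
ρ = √|-0.190476| = √0.190476 = 0.436
ρ < 1, so Jacobi converges

0.436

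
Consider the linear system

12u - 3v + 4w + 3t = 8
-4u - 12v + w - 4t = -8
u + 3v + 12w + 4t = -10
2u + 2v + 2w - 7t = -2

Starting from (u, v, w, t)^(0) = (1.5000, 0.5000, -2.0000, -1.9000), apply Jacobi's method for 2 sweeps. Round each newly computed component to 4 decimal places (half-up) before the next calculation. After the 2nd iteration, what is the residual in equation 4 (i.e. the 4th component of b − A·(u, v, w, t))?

5.1433

Iteration 1:
  u = (8 - (-3)·0.5000 - (4)·-2.0000 - (3)·-1.9000) / (12) = 1.9333
  v = (-8 - (-4)·1.5000 - (1)·-2.0000 - (-4)·-1.9000) / (-12) = 0.6333
  w = (-10 - (1)·1.5000 - (3)·0.5000 - (4)·-1.9000) / (12) = -0.4500
  t = (-2 - (2)·1.5000 - (2)·0.5000 - (2)·-2.0000) / (-7) = 0.2857
Iteration 2:
  u = (8 - (-3)·0.6333 - (4)·-0.4500 - (3)·0.2857) / (12) = 0.9036
  v = (-8 - (-4)·1.9333 - (1)·-0.4500 - (-4)·0.2857) / (-12) = -0.1105
  w = (-10 - (1)·1.9333 - (3)·0.6333 - (4)·0.2857) / (12) = -1.2480
  t = (-2 - (2)·1.9333 - (2)·0.6333 - (2)·-0.4500) / (-7) = 0.8905
Residual b − A·x = (-0.8542, -0.9016, 0.8419, 5.1433)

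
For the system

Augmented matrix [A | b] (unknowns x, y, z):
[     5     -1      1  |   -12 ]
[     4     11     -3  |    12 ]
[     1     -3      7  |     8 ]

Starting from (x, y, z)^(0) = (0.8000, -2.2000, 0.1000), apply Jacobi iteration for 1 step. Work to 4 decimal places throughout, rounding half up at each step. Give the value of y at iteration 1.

0.8273

Iteration 1:
  x = (-12 - (-1)·-2.2000 - (1)·0.1000) / (5) = -2.8600
  y = (12 - (4)·0.8000 - (-3)·0.1000) / (11) = 0.8273
  z = (8 - (1)·0.8000 - (-3)·-2.2000) / (7) = 0.0857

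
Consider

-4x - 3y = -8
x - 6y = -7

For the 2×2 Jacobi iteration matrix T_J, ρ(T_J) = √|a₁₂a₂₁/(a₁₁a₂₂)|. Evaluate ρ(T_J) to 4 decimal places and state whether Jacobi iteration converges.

0.3536

a₁₂a₂₁/(a₁₁a₂₂) = (-3)·(1) / ((-4)·(-6)) = -0.125000
ρ = √|-0.125000| = √0.125000 = 0.3536
ρ < 1, so Jacobi converges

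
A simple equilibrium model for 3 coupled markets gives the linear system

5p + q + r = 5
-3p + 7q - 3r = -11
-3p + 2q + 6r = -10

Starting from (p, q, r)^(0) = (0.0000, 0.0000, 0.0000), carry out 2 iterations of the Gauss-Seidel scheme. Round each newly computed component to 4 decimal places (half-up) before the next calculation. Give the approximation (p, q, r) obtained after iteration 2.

Iteration 1:
  p = (5 - (1)·0.0000 - (1)·0.0000) / (5) = 1.0000
  q = (-11 - (-3)·1.0000 - (-3)·0.0000) / (7) = -1.1429
  r = (-10 - (-3)·1.0000 - (2)·-1.1429) / (6) = -0.7857
Iteration 2:
  p = (5 - (1)·-1.1429 - (1)·-0.7857) / (5) = 1.3857
  q = (-11 - (-3)·1.3857 - (-3)·-0.7857) / (7) = -1.3143
  r = (-10 - (-3)·1.3857 - (2)·-1.3143) / (6) = -0.5357

(1.3857, -1.3143, -0.5357)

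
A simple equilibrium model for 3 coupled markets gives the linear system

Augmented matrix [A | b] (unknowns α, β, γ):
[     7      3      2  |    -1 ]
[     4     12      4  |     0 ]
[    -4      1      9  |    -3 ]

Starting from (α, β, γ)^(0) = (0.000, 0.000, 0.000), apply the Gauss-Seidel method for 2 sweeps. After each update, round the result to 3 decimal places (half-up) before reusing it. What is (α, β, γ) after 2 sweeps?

Iteration 1:
  α = (-1 - (3)·0.000 - (2)·0.000) / (7) = -0.143
  β = (0 - (4)·-0.143 - (4)·0.000) / (12) = 0.048
  γ = (-3 - (-4)·-0.143 - (1)·0.048) / (9) = -0.402
Iteration 2:
  α = (-1 - (3)·0.048 - (2)·-0.402) / (7) = -0.049
  β = (0 - (4)·-0.049 - (4)·-0.402) / (12) = 0.150
  γ = (-3 - (-4)·-0.049 - (1)·0.150) / (9) = -0.372

(-0.049, 0.150, -0.372)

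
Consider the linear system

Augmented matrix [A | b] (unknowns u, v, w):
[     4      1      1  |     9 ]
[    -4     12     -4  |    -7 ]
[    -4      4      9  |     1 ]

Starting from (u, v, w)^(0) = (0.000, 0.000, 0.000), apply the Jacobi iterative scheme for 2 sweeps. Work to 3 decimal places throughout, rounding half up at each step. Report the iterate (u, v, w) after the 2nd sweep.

Iteration 1:
  u = (9 - (1)·0.000 - (1)·0.000) / (4) = 2.250
  v = (-7 - (-4)·0.000 - (-4)·0.000) / (12) = -0.583
  w = (1 - (-4)·0.000 - (4)·0.000) / (9) = 0.111
Iteration 2:
  u = (9 - (1)·-0.583 - (1)·0.111) / (4) = 2.368
  v = (-7 - (-4)·2.250 - (-4)·0.111) / (12) = 0.204
  w = (1 - (-4)·2.250 - (4)·-0.583) / (9) = 1.370

(2.368, 0.204, 1.370)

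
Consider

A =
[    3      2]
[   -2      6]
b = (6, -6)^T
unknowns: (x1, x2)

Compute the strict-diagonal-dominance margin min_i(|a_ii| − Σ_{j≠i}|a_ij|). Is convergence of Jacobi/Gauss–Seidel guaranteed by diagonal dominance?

1

row 1: |3| − (2) = 1
row 2: |6| − (2) = 4
minimum over rows = 1 → strictly diagonally dominant (convergence guaranteed)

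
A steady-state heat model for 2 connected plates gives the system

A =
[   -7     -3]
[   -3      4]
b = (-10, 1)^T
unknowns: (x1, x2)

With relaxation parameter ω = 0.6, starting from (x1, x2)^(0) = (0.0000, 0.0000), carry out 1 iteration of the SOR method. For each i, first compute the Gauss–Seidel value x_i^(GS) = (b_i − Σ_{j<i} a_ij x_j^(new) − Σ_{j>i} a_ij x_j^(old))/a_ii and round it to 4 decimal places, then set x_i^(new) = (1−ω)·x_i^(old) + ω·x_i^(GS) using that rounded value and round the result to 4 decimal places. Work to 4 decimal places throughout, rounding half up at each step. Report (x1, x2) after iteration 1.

Iteration 1:
  x1: GS value = (-10 - (-3)·0.0000) / (-7) = 1.4286;  x1 ← (1−ω)·0.0000 + ω·1.4286 = 0.8572
  x2: GS value = (1 - (-3)·0.8572) / (4) = 0.8929;  x2 ← (1−ω)·0.0000 + ω·0.8929 = 0.5357

(0.8572, 0.5357)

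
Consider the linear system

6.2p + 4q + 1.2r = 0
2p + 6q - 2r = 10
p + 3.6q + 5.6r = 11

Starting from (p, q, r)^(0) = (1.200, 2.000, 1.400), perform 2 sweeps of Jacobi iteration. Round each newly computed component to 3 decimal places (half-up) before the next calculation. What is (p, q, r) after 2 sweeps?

(-1.208, 2.342, 1.129)

Iteration 1:
  p = (0 - (4)·2.000 - (1.2)·1.400) / (6.2) = -1.561
  q = (10 - (2)·1.200 - (-2)·1.400) / (6) = 1.733
  r = (11 - (1)·1.200 - (3.6)·2.000) / (5.6) = 0.464
Iteration 2:
  p = (0 - (4)·1.733 - (1.2)·0.464) / (6.2) = -1.208
  q = (10 - (2)·-1.561 - (-2)·0.464) / (6) = 2.342
  r = (11 - (1)·-1.561 - (3.6)·1.733) / (5.6) = 1.129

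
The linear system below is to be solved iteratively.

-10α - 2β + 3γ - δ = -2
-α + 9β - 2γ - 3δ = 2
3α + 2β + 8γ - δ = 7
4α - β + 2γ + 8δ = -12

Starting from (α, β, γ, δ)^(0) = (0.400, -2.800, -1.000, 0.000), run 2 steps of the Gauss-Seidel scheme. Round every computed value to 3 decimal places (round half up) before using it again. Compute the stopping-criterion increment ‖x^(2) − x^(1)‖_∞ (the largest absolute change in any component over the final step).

0.242

Iteration 1:
  α = (-2 - (-2)·-2.800 - (3)·-1.000 - (-1)·0.000) / (-10) = 0.460
  β = (2 - (-1)·0.460 - (-2)·-1.000 - (-3)·0.000) / (9) = 0.051
  γ = (7 - (3)·0.460 - (2)·0.051 - (-1)·0.000) / (8) = 0.690
  δ = (-12 - (4)·0.460 - (-1)·0.051 - (2)·0.690) / (8) = -1.896
Iteration 2:
  α = (-2 - (-2)·0.051 - (3)·0.690 - (-1)·-1.896) / (-10) = 0.586
  β = (2 - (-1)·0.586 - (-2)·0.690 - (-3)·-1.896) / (9) = -0.191
  γ = (7 - (3)·0.586 - (2)·-0.191 - (-1)·-1.896) / (8) = 0.466
  δ = (-12 - (4)·0.586 - (-1)·-0.191 - (2)·0.466) / (8) = -1.933
Change: (0.126, -0.242, -0.224, -0.037) → max |·| = 0.242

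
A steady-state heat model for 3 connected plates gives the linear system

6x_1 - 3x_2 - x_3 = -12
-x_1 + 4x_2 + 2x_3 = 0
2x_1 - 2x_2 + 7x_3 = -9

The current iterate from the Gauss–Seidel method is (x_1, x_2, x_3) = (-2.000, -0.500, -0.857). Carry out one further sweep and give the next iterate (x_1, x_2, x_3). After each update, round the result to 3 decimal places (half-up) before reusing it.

One sweep:
  x_1 = (-12 - (-3)·-0.500 - (-1)·-0.857) / (6) = -2.393
  x_2 = (0 - (-1)·-2.393 - (2)·-0.857) / (4) = -0.170
  x_3 = (-9 - (2)·-2.393 - (-2)·-0.170) / (7) = -0.651

(-2.393, -0.170, -0.651)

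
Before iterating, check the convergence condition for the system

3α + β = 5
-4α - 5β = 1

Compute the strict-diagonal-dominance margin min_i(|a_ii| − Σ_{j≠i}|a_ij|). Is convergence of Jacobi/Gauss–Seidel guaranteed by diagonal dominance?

1

row 1: |3| − (1) = 2
row 2: |-5| − (4) = 1
minimum over rows = 1 → strictly diagonally dominant (convergence guaranteed)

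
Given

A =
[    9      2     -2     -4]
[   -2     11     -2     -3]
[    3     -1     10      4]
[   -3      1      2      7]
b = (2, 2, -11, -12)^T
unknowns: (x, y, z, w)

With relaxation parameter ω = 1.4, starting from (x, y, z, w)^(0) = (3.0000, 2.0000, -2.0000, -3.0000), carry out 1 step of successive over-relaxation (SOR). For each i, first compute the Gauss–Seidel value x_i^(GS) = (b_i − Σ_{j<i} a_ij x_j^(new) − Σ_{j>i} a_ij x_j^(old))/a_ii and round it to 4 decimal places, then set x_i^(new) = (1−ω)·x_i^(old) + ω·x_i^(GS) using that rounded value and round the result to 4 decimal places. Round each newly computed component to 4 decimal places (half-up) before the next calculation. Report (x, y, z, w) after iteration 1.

Iteration 1:
  x: GS value = (2 - (2)·2.0000 - (-2)·-2.0000 - (-4)·-3.0000) / (9) = -2.0000;  x ← (1−ω)·3.0000 + ω·-2.0000 = -4.0000
  y: GS value = (2 - (-2)·-4.0000 - (-2)·-2.0000 - (-3)·-3.0000) / (11) = -1.7273;  y ← (1−ω)·2.0000 + ω·-1.7273 = -3.2182
  z: GS value = (-11 - (3)·-4.0000 - (-1)·-3.2182 - (4)·-3.0000) / (10) = 0.9782;  z ← (1−ω)·-2.0000 + ω·0.9782 = 2.1695
  w: GS value = (-12 - (-3)·-4.0000 - (1)·-3.2182 - (2)·2.1695) / (7) = -3.5887;  w ← (1−ω)·-3.0000 + ω·-3.5887 = -3.8242

(-4.0000, -3.2182, 2.1695, -3.8242)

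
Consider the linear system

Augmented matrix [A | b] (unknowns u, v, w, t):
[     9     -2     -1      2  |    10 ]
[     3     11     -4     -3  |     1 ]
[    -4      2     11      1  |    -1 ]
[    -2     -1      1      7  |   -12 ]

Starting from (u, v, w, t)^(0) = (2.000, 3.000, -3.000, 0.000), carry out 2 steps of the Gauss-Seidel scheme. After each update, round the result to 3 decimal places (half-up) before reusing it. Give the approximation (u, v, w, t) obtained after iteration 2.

Iteration 1:
  u = (10 - (-2)·3.000 - (-1)·-3.000 - (2)·0.000) / (9) = 1.444
  v = (1 - (3)·1.444 - (-4)·-3.000 - (-3)·0.000) / (11) = -1.394
  w = (-1 - (-4)·1.444 - (2)·-1.394 - (1)·0.000) / (11) = 0.688
  t = (-12 - (-2)·1.444 - (-1)·-1.394 - (1)·0.688) / (7) = -1.599
Iteration 2:
  u = (10 - (-2)·-1.394 - (-1)·0.688 - (2)·-1.599) / (9) = 1.233
  v = (1 - (3)·1.233 - (-4)·0.688 - (-3)·-1.599) / (11) = -0.431
  w = (-1 - (-4)·1.233 - (2)·-0.431 - (1)·-1.599) / (11) = 0.581
  t = (-12 - (-2)·1.233 - (-1)·-0.431 - (1)·0.581) / (7) = -1.507

(1.233, -0.431, 0.581, -1.507)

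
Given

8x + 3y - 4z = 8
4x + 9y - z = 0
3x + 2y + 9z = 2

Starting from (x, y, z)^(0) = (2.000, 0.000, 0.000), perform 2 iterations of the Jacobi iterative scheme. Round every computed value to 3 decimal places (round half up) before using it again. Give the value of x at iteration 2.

Iteration 1:
  x = (8 - (3)·0.000 - (-4)·0.000) / (8) = 1.000
  y = (0 - (4)·2.000 - (-1)·0.000) / (9) = -0.889
  z = (2 - (3)·2.000 - (2)·0.000) / (9) = -0.444
Iteration 2:
  x = (8 - (3)·-0.889 - (-4)·-0.444) / (8) = 1.111
  y = (0 - (4)·1.000 - (-1)·-0.444) / (9) = -0.494
  z = (2 - (3)·1.000 - (2)·-0.889) / (9) = 0.086

1.111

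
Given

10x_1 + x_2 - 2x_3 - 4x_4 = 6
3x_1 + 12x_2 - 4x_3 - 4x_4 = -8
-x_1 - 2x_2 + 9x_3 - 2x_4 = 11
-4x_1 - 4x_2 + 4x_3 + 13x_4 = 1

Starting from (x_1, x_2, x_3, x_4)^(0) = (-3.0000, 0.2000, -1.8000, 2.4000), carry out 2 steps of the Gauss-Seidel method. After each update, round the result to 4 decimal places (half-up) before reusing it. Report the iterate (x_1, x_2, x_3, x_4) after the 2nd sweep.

Iteration 1:
  x_1 = (6 - (1)·0.2000 - (-2)·-1.8000 - (-4)·2.4000) / (10) = 1.1800
  x_2 = (-8 - (3)·1.1800 - (-4)·-1.8000 - (-4)·2.4000) / (12) = -0.7617
  x_3 = (11 - (-1)·1.1800 - (-2)·-0.7617 - (-2)·2.4000) / (9) = 1.7174
  x_4 = (1 - (-4)·1.1800 - (-4)·-0.7617 - (4)·1.7174) / (13) = -0.3228
Iteration 2:
  x_1 = (6 - (1)·-0.7617 - (-2)·1.7174 - (-4)·-0.3228) / (10) = 0.8905
  x_2 = (-8 - (3)·0.8905 - (-4)·1.7174 - (-4)·-0.3228) / (12) = -0.4244
  x_3 = (11 - (-1)·0.8905 - (-2)·-0.4244 - (-2)·-0.3228) / (9) = 1.1551
  x_4 = (1 - (-4)·0.8905 - (-4)·-0.4244 - (4)·1.1551) / (13) = -0.1351

(0.8905, -0.4244, 1.1551, -0.1351)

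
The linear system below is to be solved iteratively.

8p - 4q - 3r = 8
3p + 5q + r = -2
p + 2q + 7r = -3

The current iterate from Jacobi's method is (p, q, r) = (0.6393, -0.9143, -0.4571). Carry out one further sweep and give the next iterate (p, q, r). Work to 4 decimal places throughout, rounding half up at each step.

(0.3714, -0.6922, -0.2587)

One sweep:
  p = (8 - (-4)·-0.9143 - (-3)·-0.4571) / (8) = 0.3714
  q = (-2 - (3)·0.6393 - (1)·-0.4571) / (5) = -0.6922
  r = (-3 - (1)·0.6393 - (2)·-0.9143) / (7) = -0.2587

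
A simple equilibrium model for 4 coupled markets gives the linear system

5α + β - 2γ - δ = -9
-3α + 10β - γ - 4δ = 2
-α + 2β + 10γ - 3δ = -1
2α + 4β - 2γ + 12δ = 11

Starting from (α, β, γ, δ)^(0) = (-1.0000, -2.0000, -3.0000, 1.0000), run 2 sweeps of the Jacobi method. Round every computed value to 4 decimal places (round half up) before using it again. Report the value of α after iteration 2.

Iteration 1:
  α = (-9 - (1)·-2.0000 - (-2)·-3.0000 - (-1)·1.0000) / (5) = -2.4000
  β = (2 - (-3)·-1.0000 - (-1)·-3.0000 - (-4)·1.0000) / (10) = 0.0000
  γ = (-1 - (-1)·-1.0000 - (2)·-2.0000 - (-3)·1.0000) / (10) = 0.5000
  δ = (11 - (2)·-1.0000 - (4)·-2.0000 - (-2)·-3.0000) / (12) = 1.2500
Iteration 2:
  α = (-9 - (1)·0.0000 - (-2)·0.5000 - (-1)·1.2500) / (5) = -1.3500
  β = (2 - (-3)·-2.4000 - (-1)·0.5000 - (-4)·1.2500) / (10) = 0.0300
  γ = (-1 - (-1)·-2.4000 - (2)·0.0000 - (-3)·1.2500) / (10) = 0.0350
  δ = (11 - (2)·-2.4000 - (4)·0.0000 - (-2)·0.5000) / (12) = 1.4000

-1.3500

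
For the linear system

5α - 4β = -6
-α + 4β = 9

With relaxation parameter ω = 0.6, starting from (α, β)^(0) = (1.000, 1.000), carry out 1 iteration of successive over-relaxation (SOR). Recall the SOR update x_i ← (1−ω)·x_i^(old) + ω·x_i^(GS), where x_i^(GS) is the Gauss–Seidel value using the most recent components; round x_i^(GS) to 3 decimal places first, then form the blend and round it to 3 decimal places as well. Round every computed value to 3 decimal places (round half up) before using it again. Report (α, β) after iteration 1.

Iteration 1:
  α: GS value = (-6 - (-4)·1.000) / (5) = -0.400;  α ← (1−ω)·1.000 + ω·-0.400 = 0.160
  β: GS value = (9 - (-1)·0.160) / (4) = 2.290;  β ← (1−ω)·1.000 + ω·2.290 = 1.774

(0.160, 1.774)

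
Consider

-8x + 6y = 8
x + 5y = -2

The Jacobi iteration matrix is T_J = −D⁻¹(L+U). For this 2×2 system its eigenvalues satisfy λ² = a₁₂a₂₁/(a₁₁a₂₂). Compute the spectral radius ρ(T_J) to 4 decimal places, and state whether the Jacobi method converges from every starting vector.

a₁₂a₂₁/(a₁₁a₂₂) = (6)·(1) / ((-8)·(5)) = -0.150000
ρ = √|-0.150000| = √0.150000 = 0.3873
ρ < 1, so Jacobi converges

0.3873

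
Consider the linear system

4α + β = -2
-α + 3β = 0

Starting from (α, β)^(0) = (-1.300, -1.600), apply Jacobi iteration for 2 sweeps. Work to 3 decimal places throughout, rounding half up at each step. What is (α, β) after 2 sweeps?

(-0.392, -0.033)

Iteration 1:
  α = (-2 - (1)·-1.600) / (4) = -0.100
  β = (0 - (-1)·-1.300) / (3) = -0.433
Iteration 2:
  α = (-2 - (1)·-0.433) / (4) = -0.392
  β = (0 - (-1)·-0.100) / (3) = -0.033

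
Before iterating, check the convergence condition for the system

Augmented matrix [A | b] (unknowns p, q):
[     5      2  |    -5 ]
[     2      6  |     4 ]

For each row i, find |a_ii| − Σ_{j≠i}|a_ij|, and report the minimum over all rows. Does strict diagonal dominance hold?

3

row 1: |5| − (2) = 3
row 2: |6| − (2) = 4
minimum over rows = 3 → strictly diagonally dominant (convergence guaranteed)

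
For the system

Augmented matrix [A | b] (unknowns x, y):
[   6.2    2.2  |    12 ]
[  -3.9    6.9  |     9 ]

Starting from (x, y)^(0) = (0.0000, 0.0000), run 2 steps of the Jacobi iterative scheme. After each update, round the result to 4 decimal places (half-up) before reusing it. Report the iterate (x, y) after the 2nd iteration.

Iteration 1:
  x = (12 - (2.2)·0.0000) / (6.2) = 1.9355
  y = (9 - (-3.9)·0.0000) / (6.9) = 1.3043
Iteration 2:
  x = (12 - (2.2)·1.3043) / (6.2) = 1.4727
  y = (9 - (-3.9)·1.9355) / (6.9) = 2.3983

(1.4727, 2.3983)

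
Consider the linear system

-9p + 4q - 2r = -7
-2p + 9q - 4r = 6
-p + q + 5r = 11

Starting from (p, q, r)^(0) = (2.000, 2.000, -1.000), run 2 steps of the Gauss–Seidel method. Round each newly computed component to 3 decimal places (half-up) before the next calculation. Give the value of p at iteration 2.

0.519

Iteration 1:
  p = (-7 - (4)·2.000 - (-2)·-1.000) / (-9) = 1.889
  q = (6 - (-2)·1.889 - (-4)·-1.000) / (9) = 0.642
  r = (11 - (-1)·1.889 - (1)·0.642) / (5) = 2.449
Iteration 2:
  p = (-7 - (4)·0.642 - (-2)·2.449) / (-9) = 0.519
  q = (6 - (-2)·0.519 - (-4)·2.449) / (9) = 1.870
  r = (11 - (-1)·0.519 - (1)·1.870) / (5) = 1.930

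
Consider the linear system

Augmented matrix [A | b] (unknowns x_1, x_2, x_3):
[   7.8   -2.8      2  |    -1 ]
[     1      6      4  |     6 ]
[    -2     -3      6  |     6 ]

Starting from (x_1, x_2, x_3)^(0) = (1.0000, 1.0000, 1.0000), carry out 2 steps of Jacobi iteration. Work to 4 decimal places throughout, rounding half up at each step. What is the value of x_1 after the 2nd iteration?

-0.5384

Iteration 1:
  x_1 = (-1 - (-2.8)·1.0000 - (2)·1.0000) / (7.8) = -0.0256
  x_2 = (6 - (1)·1.0000 - (4)·1.0000) / (6) = 0.1667
  x_3 = (6 - (-2)·1.0000 - (-3)·1.0000) / (6) = 1.8333
Iteration 2:
  x_1 = (-1 - (-2.8)·0.1667 - (2)·1.8333) / (7.8) = -0.5384
  x_2 = (6 - (1)·-0.0256 - (4)·1.8333) / (6) = -0.2179
  x_3 = (6 - (-2)·-0.0256 - (-3)·0.1667) / (6) = 1.0748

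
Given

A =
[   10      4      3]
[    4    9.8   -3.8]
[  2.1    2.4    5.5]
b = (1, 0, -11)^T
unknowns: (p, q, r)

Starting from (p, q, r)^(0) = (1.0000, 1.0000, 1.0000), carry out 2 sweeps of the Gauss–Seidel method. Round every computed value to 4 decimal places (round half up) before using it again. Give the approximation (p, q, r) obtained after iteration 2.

Iteration 1:
  p = (1 - (4)·1.0000 - (3)·1.0000) / (10) = -0.6000
  q = (0 - (4)·-0.6000 - (-3.8)·1.0000) / (9.8) = 0.6327
  r = (-11 - (2.1)·-0.6000 - (2.4)·0.6327) / (5.5) = -2.0470
Iteration 2:
  p = (1 - (4)·0.6327 - (3)·-2.0470) / (10) = 0.4610
  q = (0 - (4)·0.4610 - (-3.8)·-2.0470) / (9.8) = -0.9819
  r = (-11 - (2.1)·0.4610 - (2.4)·-0.9819) / (5.5) = -1.7476

(0.4610, -0.9819, -1.7476)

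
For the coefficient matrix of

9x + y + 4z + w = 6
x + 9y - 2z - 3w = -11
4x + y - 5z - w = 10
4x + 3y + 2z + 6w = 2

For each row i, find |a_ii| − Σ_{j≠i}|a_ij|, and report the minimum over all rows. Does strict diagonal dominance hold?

row 1: |9| − (1+4+1) = 3
row 2: |9| − (1+2+3) = 3
row 3: |-5| − (4+1+1) = -1
row 4: |6| − (4+3+2) = -3
minimum over rows = -3 → not strictly diagonally dominant

-3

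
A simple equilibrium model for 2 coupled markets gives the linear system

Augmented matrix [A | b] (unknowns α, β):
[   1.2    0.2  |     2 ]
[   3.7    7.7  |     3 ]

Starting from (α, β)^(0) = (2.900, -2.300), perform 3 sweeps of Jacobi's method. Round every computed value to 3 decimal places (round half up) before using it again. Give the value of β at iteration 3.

-0.492

Iteration 1:
  α = (2 - (0.2)·-2.300) / (1.2) = 2.050
  β = (3 - (3.7)·2.900) / (7.7) = -1.004
Iteration 2:
  α = (2 - (0.2)·-1.004) / (1.2) = 1.834
  β = (3 - (3.7)·2.050) / (7.7) = -0.595
Iteration 3:
  α = (2 - (0.2)·-0.595) / (1.2) = 1.766
  β = (3 - (3.7)·1.834) / (7.7) = -0.492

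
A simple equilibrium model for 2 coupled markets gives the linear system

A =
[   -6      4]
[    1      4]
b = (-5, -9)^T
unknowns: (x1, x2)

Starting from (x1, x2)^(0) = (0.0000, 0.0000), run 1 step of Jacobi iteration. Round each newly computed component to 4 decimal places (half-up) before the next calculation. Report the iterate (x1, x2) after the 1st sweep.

(0.8333, -2.2500)

Iteration 1:
  x1 = (-5 - (4)·0.0000) / (-6) = 0.8333
  x2 = (-9 - (1)·0.0000) / (4) = -2.2500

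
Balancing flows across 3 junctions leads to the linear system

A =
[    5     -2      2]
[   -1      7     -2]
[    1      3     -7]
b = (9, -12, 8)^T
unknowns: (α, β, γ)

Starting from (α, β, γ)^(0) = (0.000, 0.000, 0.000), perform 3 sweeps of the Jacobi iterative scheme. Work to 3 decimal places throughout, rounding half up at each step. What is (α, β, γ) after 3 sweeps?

Iteration 1:
  α = (9 - (-2)·0.000 - (2)·0.000) / (5) = 1.800
  β = (-12 - (-1)·0.000 - (-2)·0.000) / (7) = -1.714
  γ = (8 - (1)·0.000 - (3)·0.000) / (-7) = -1.143
Iteration 2:
  α = (9 - (-2)·-1.714 - (2)·-1.143) / (5) = 1.572
  β = (-12 - (-1)·1.800 - (-2)·-1.143) / (7) = -1.784
  γ = (8 - (1)·1.800 - (3)·-1.714) / (-7) = -1.620
Iteration 3:
  α = (9 - (-2)·-1.784 - (2)·-1.620) / (5) = 1.734
  β = (-12 - (-1)·1.572 - (-2)·-1.620) / (7) = -1.953
  γ = (8 - (1)·1.572 - (3)·-1.784) / (-7) = -1.683

(1.734, -1.953, -1.683)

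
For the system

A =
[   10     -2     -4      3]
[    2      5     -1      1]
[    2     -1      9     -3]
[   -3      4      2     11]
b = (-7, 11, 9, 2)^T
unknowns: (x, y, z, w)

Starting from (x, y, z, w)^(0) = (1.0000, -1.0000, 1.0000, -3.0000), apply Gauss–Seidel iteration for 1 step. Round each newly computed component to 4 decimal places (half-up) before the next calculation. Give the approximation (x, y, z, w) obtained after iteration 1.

Iteration 1:
  x = (-7 - (-2)·-1.0000 - (-4)·1.0000 - (3)·-3.0000) / (10) = 0.4000
  y = (11 - (2)·0.4000 - (-1)·1.0000 - (1)·-3.0000) / (5) = 2.8400
  z = (9 - (2)·0.4000 - (-1)·2.8400 - (-3)·-3.0000) / (9) = 0.2267
  w = (2 - (-3)·0.4000 - (4)·2.8400 - (2)·0.2267) / (11) = -0.7830

(0.4000, 2.8400, 0.2267, -0.7830)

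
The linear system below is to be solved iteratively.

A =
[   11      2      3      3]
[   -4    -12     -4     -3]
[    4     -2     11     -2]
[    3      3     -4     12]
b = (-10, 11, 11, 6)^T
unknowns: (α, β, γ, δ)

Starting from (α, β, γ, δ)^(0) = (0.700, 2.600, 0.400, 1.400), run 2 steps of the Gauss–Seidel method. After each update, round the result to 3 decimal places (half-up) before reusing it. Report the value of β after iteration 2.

Iteration 1:
  α = (-10 - (2)·2.600 - (3)·0.400 - (3)·1.400) / (11) = -1.873
  β = (11 - (-4)·-1.873 - (-4)·0.400 - (-3)·1.400) / (-12) = -0.776
  γ = (11 - (4)·-1.873 - (-2)·-0.776 - (-2)·1.400) / (11) = 1.795
  δ = (6 - (3)·-1.873 - (3)·-0.776 - (-4)·1.795) / (12) = 1.761
Iteration 2:
  α = (-10 - (2)·-0.776 - (3)·1.795 - (3)·1.761) / (11) = -1.738
  β = (11 - (-4)·-1.738 - (-4)·1.795 - (-3)·1.761) / (-12) = -1.376
  γ = (11 - (4)·-1.738 - (-2)·-1.376 - (-2)·1.761) / (11) = 1.702
  δ = (6 - (3)·-1.738 - (3)·-1.376 - (-4)·1.702) / (12) = 1.846

-1.376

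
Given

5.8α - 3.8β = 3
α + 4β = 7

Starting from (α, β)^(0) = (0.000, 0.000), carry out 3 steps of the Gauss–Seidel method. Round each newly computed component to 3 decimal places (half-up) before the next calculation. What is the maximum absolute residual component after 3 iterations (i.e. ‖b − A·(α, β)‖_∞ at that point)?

Iteration 1:
  α = (3 - (-3.8)·0.000) / (5.8) = 0.517
  β = (7 - (1)·0.517) / (4) = 1.621
Iteration 2:
  α = (3 - (-3.8)·1.621) / (5.8) = 1.579
  β = (7 - (1)·1.579) / (4) = 1.355
Iteration 3:
  α = (3 - (-3.8)·1.355) / (5.8) = 1.405
  β = (7 - (1)·1.405) / (4) = 1.399
Residual b − A·x = (0.167, -0.001); ∞-norm = 0.167

0.167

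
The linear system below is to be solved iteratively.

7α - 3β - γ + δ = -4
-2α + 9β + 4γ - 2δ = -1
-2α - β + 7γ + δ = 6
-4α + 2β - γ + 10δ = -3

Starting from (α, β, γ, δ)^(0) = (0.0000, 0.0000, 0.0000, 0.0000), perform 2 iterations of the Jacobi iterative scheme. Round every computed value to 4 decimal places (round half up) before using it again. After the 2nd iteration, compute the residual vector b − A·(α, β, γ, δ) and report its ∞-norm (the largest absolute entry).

1.7397

Iteration 1:
  α = (-4 - (-3)·0.0000 - (-1)·0.0000 - (1)·0.0000) / (7) = -0.5714
  β = (-1 - (-2)·0.0000 - (4)·0.0000 - (-2)·0.0000) / (9) = -0.1111
  γ = (6 - (-2)·0.0000 - (-1)·0.0000 - (1)·0.0000) / (7) = 0.8571
  δ = (-3 - (-4)·0.0000 - (2)·0.0000 - (-1)·0.0000) / (10) = -0.3000
Iteration 2:
  α = (-4 - (-3)·-0.1111 - (-1)·0.8571 - (1)·-0.3000) / (7) = -0.4537
  β = (-1 - (-2)·-0.5714 - (4)·0.8571 - (-2)·-0.3000) / (9) = -0.6857
  γ = (6 - (-2)·-0.5714 - (-1)·-0.1111 - (1)·-0.3000) / (7) = 0.7209
  δ = (-3 - (-4)·-0.5714 - (2)·-0.1111 - (-1)·0.8571) / (10) = -0.4206
Residual b − A·x = (-1.7397, 0.5391, -0.2188, 1.4835); ∞-norm = 1.7397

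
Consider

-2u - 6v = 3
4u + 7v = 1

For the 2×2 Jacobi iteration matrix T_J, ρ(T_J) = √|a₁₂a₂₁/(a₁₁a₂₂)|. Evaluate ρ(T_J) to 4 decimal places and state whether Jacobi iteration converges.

1.3093

a₁₂a₂₁/(a₁₁a₂₂) = (-6)·(4) / ((-2)·(7)) = 1.714286
ρ = √|1.714286| = √1.714286 = 1.3093
ρ > 1, so Jacobi diverges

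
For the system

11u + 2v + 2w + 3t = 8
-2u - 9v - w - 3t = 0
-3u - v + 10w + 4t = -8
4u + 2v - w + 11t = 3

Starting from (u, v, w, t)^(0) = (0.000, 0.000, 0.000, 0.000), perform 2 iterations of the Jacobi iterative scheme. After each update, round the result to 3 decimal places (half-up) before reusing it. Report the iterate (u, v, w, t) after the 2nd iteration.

(0.798, -0.164, -0.691, -0.064)

Iteration 1:
  u = (8 - (2)·0.000 - (2)·0.000 - (3)·0.000) / (11) = 0.727
  v = (0 - (-2)·0.000 - (-1)·0.000 - (-3)·0.000) / (-9) = 0.000
  w = (-8 - (-3)·0.000 - (-1)·0.000 - (4)·0.000) / (10) = -0.800
  t = (3 - (4)·0.000 - (2)·0.000 - (-1)·0.000) / (11) = 0.273
Iteration 2:
  u = (8 - (2)·0.000 - (2)·-0.800 - (3)·0.273) / (11) = 0.798
  v = (0 - (-2)·0.727 - (-1)·-0.800 - (-3)·0.273) / (-9) = -0.164
  w = (-8 - (-3)·0.727 - (-1)·0.000 - (4)·0.273) / (10) = -0.691
  t = (3 - (4)·0.727 - (2)·0.000 - (-1)·-0.800) / (11) = -0.064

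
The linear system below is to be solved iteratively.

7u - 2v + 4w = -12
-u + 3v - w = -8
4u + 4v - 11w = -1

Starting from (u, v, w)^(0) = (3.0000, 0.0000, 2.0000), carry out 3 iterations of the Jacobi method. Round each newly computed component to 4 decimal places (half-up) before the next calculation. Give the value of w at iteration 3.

-2.0547

Iteration 1:
  u = (-12 - (-2)·0.0000 - (4)·2.0000) / (7) = -2.8571
  v = (-8 - (-1)·3.0000 - (-1)·2.0000) / (3) = -1.0000
  w = (-1 - (4)·3.0000 - (4)·0.0000) / (-11) = 1.1818
Iteration 2:
  u = (-12 - (-2)·-1.0000 - (4)·1.1818) / (7) = -2.6753
  v = (-8 - (-1)·-2.8571 - (-1)·1.1818) / (3) = -3.2251
  w = (-1 - (4)·-2.8571 - (4)·-1.0000) / (-11) = -1.3117
Iteration 3:
  u = (-12 - (-2)·-3.2251 - (4)·-1.3117) / (7) = -1.8862
  v = (-8 - (-1)·-2.6753 - (-1)·-1.3117) / (3) = -3.9957
  w = (-1 - (4)·-2.6753 - (4)·-3.2251) / (-11) = -2.0547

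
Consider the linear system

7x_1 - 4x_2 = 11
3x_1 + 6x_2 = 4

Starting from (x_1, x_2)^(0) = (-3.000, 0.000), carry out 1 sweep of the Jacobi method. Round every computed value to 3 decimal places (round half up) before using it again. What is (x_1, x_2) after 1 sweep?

Iteration 1:
  x_1 = (11 - (-4)·0.000) / (7) = 1.571
  x_2 = (4 - (3)·-3.000) / (6) = 2.167

(1.571, 2.167)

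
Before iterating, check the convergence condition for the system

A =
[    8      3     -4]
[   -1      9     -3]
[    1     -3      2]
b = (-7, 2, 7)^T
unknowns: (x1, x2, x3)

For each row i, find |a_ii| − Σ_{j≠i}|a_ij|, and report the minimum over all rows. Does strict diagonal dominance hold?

row 1: |8| − (3+4) = 1
row 2: |9| − (1+3) = 5
row 3: |2| − (1+3) = -2
minimum over rows = -2 → not strictly diagonally dominant

-2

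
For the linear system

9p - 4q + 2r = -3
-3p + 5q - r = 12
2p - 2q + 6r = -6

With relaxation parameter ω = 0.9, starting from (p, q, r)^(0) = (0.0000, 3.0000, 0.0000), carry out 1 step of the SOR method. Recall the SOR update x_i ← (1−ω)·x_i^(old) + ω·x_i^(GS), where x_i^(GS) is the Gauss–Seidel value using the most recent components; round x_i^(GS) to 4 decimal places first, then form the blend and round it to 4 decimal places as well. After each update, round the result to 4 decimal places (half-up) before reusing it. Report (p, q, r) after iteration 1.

(0.9000, 2.9460, -0.2862)

Iteration 1:
  p: GS value = (-3 - (-4)·3.0000 - (2)·0.0000) / (9) = 1.0000;  p ← (1−ω)·0.0000 + ω·1.0000 = 0.9000
  q: GS value = (12 - (-3)·0.9000 - (-1)·0.0000) / (5) = 2.9400;  q ← (1−ω)·3.0000 + ω·2.9400 = 2.9460
  r: GS value = (-6 - (2)·0.9000 - (-2)·2.9460) / (6) = -0.3180;  r ← (1−ω)·0.0000 + ω·-0.3180 = -0.2862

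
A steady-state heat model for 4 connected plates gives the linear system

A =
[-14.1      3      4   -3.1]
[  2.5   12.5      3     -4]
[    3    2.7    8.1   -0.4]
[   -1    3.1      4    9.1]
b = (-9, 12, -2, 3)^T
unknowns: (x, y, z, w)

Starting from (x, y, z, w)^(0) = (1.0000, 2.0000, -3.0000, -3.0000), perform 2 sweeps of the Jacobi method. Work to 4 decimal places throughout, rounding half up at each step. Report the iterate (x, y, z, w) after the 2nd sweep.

Iteration 1:
  x = (-9 - (3)·2.0000 - (4)·-3.0000 - (-3.1)·-3.0000) / (-14.1) = 0.8723
  y = (12 - (2.5)·1.0000 - (3)·-3.0000 - (-4)·-3.0000) / (12.5) = 0.5200
  z = (-2 - (3)·1.0000 - (2.7)·2.0000 - (-0.4)·-3.0000) / (8.1) = -1.4321
  w = (3 - (-1)·1.0000 - (3.1)·2.0000 - (4)·-3.0000) / (9.1) = 1.0769
Iteration 2:
  x = (-9 - (3)·0.5200 - (4)·-1.4321 - (-3.1)·1.0769) / (-14.1) = 0.1059
  y = (12 - (2.5)·0.8723 - (3)·-1.4321 - (-4)·1.0769) / (12.5) = 1.4739
  z = (-2 - (3)·0.8723 - (2.7)·0.5200 - (-0.4)·1.0769) / (8.1) = -0.6901
  w = (3 - (-1)·0.8723 - (3.1)·0.5200 - (4)·-1.4321) / (9.1) = 0.8779

(0.1059, 1.4739, -0.6901, 0.8779)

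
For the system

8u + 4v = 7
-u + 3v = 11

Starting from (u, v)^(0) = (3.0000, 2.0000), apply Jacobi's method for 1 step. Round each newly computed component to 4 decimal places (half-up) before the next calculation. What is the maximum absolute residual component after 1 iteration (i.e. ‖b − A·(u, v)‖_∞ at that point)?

Iteration 1:
  u = (7 - (4)·2.0000) / (8) = -0.1250
  v = (11 - (-1)·3.0000) / (3) = 4.6667
Residual b − A·x = (-10.6668, -3.1251); ∞-norm = 10.6668

10.6668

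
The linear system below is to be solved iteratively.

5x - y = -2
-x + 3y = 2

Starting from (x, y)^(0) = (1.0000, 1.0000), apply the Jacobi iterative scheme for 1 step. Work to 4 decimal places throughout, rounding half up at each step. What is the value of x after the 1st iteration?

Iteration 1:
  x = (-2 - (-1)·1.0000) / (5) = -0.2000
  y = (2 - (-1)·1.0000) / (3) = 1.0000

-0.2000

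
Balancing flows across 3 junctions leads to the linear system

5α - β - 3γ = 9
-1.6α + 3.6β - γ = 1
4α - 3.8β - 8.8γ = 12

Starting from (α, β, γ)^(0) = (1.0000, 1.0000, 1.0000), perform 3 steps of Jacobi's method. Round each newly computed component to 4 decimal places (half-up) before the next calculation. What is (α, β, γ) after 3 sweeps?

Iteration 1:
  α = (9 - (-1)·1.0000 - (-3)·1.0000) / (5) = 2.6000
  β = (1 - (-1.6)·1.0000 - (-1)·1.0000) / (3.6) = 1.0000
  γ = (12 - (4)·1.0000 - (-3.8)·1.0000) / (-8.8) = -1.3409
Iteration 2:
  α = (9 - (-1)·1.0000 - (-3)·-1.3409) / (5) = 1.1955
  β = (1 - (-1.6)·2.6000 - (-1)·-1.3409) / (3.6) = 1.0609
  γ = (12 - (4)·2.6000 - (-3.8)·1.0000) / (-8.8) = -0.6136
Iteration 3:
  α = (9 - (-1)·1.0609 - (-3)·-0.6136) / (5) = 1.6440
  β = (1 - (-1.6)·1.1955 - (-1)·-0.6136) / (3.6) = 0.6387
  γ = (12 - (4)·1.1955 - (-3.8)·1.0609) / (-8.8) = -1.2783

(1.6440, 0.6387, -1.2783)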